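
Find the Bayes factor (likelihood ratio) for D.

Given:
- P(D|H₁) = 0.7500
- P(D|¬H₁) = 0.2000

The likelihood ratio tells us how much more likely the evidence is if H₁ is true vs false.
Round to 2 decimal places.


Likelihood Ratio (LR) = P(D|H₁) / P(D|¬H₁)

LR = 0.7500 / 0.2000
   = 3.75

The evidence is 3.75 times more likely if H₁ is true than if H₁ is false.
Because LR exceeds 1, D is evidence for H₁.


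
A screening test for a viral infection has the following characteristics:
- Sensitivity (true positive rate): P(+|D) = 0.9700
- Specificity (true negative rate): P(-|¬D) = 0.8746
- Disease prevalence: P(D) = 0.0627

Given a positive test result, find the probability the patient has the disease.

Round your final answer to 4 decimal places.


Let D = has disease, + = positive test

Given:
- P(D) = 0.0627 (prevalence)
- P(+|D) = 0.9700 (sensitivity)
- P(-|¬D) = 0.8746 (specificity)
- P(+|¬D) = 0.1254 (false positive rate = 1 - specificity)

Step 1: Find P(+)
P(+) = P(+|D)P(D) + P(+|¬D)P(¬D)
     = 0.9700 × 0.0627 + 0.1254 × 0.9373
     = 0.06081900 + 0.11753742
     = 0.17835642

Step 2: Apply Bayes' theorem for P(D|+)
P(D|+) = P(+|D)P(D) / P(+)
       = 0.06081900 / 0.17835642
       = 0.3410


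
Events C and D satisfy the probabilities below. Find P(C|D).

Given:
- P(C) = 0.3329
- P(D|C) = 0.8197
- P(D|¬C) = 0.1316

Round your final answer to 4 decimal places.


Bayes' theorem: P(C|D) = P(D|C) × P(C) / P(D)

Step 1: Calculate P(D) using law of total probability
P(D) = P(D|C)P(C) + P(D|¬C)P(¬C)
     = 0.8197 × 0.3329 + 0.1316 × 0.6671
     = 0.27287813 + 0.08779036
     = 0.36066849

Step 2: Apply Bayes' theorem
P(C|D) = P(D|C) × P(C) / P(D)
       = 0.27287813 / 0.36066849
       = 0.7566


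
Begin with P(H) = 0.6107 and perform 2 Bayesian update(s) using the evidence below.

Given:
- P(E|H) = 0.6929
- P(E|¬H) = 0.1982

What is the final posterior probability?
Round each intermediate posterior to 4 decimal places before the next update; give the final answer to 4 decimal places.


Sequential Bayesian updating:

Initial prior: P(H) = 0.6107

Update 1:
  P(E) = 0.6929 × 0.6107 + 0.1982 × 0.3893 = 0.42315403 + 0.07715926 = 0.50031329
  P(H|E) = 0.42315403 / 0.50031329 = 0.8458

Update 2:
  P(E) = 0.6929 × 0.8458 + 0.1982 × 0.1542 = 0.58605482 + 0.03056244 = 0.61661726
  P(H|E) = 0.58605482 / 0.61661726 = 0.9504

Final posterior: 0.9504


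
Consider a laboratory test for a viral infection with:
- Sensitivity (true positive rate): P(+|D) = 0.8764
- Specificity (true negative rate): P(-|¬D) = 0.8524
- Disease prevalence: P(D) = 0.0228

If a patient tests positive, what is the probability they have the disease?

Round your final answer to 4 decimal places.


Let D = has disease, + = positive test

Given:
- P(D) = 0.0228 (prevalence)
- P(+|D) = 0.8764 (sensitivity)
- P(-|¬D) = 0.8524 (specificity)
- P(+|¬D) = 0.1476 (false positive rate = 1 - specificity)

Step 1: Find P(+)
P(+) = P(+|D)P(D) + P(+|¬D)P(¬D)
     = 0.8764 × 0.0228 + 0.1476 × 0.9772
     = 0.01998192 + 0.14423472
     = 0.16421664

Step 2: Apply Bayes' theorem for P(D|+)
P(D|+) = P(+|D)P(D) / P(+)
       = 0.01998192 / 0.16421664
       = 0.1217


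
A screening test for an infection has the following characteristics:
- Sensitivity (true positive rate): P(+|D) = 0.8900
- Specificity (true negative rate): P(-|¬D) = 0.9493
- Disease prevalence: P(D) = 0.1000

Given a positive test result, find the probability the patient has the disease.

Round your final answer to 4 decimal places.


Let D = has disease, + = positive test

Given:
- P(D) = 0.1000 (prevalence)
- P(+|D) = 0.8900 (sensitivity)
- P(-|¬D) = 0.9493 (specificity)
- P(+|¬D) = 0.0507 (false positive rate = 1 - specificity)

Step 1: Find P(+)
P(+) = P(+|D)P(D) + P(+|¬D)P(¬D)
     = 0.8900 × 0.1000 + 0.0507 × 0.9000
     = 0.08900000 + 0.04563000
     = 0.13463000

Step 2: Apply Bayes' theorem for P(D|+)
P(D|+) = P(+|D)P(D) / P(+)
       = 0.08900000 / 0.13463000
       = 0.6611


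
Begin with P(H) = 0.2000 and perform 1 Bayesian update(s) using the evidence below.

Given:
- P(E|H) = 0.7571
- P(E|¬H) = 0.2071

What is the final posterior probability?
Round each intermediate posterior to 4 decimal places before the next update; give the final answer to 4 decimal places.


Sequential Bayesian updating:

Initial prior: P(H) = 0.2000

Update 1:
  P(E) = 0.7571 × 0.2000 + 0.2071 × 0.8000 = 0.15142000 + 0.16568000 = 0.31710000
  P(H|E) = 0.15142000 / 0.31710000 = 0.4775

Final posterior: 0.4775


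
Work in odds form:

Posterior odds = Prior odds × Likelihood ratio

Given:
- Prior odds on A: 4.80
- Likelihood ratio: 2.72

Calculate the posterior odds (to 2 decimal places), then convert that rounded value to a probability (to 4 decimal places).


Step 1: Calculate posterior odds
Posterior odds = Prior odds × LR
               = 4.80 × 2.72
               = 13.06

Step 2: Convert to probability
P(A|E) = Posterior odds / (1 + Posterior odds)
       = 13.06 / (1 + 13.06)
       = 13.06 / 14.06
       = 0.9289

The evidence increased P(A) from 0.8276 to 0.9289.


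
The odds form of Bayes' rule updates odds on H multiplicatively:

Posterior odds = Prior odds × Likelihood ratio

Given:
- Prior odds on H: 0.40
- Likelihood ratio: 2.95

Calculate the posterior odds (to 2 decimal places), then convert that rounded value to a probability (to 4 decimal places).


Step 1: Calculate posterior odds
Posterior odds = Prior odds × LR
               = 0.40 × 2.95
               = 1.18

Step 2: Convert to probability
P(H|E) = Posterior odds / (1 + Posterior odds)
       = 1.18 / (1 + 1.18)
       = 1.18 / 2.18
       = 0.5413

The evidence increased P(H) from 0.2857 to 0.5413.


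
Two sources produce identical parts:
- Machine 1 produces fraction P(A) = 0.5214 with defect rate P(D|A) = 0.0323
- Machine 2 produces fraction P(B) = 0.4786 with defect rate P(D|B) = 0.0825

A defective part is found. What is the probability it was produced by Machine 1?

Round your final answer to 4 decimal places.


Let A = from Machine 1, D = defective

Given:
- P(A) = 0.5214, P(B) = 0.4786
- P(D|A) = 0.0323, P(D|B) = 0.0825

Step 1: Find P(D)
P(D) = P(D|A)P(A) + P(D|B)P(B)
     = 0.0323 × 0.5214 + 0.0825 × 0.4786
     = 0.01684122 + 0.03948450
     = 0.05632572

Step 2: Apply Bayes' theorem
P(A|D) = P(D|A)P(A) / P(D)
       = 0.01684122 / 0.05632572
       = 0.2990


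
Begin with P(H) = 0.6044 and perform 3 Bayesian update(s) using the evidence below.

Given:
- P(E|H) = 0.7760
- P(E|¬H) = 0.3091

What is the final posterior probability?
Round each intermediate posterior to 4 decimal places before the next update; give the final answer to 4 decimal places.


Sequential Bayesian updating:

Initial prior: P(H) = 0.6044

Update 1:
  P(E) = 0.7760 × 0.6044 + 0.3091 × 0.3956 = 0.46901440 + 0.12227996 = 0.59129436
  P(H|E) = 0.46901440 / 0.59129436 = 0.7932

Update 2:
  P(E) = 0.7760 × 0.7932 + 0.3091 × 0.2068 = 0.61552320 + 0.06392188 = 0.67944508
  P(H|E) = 0.61552320 / 0.67944508 = 0.9059

Update 3:
  P(E) = 0.7760 × 0.9059 + 0.3091 × 0.0941 = 0.70297840 + 0.02908631 = 0.73206471
  P(H|E) = 0.70297840 / 0.73206471 = 0.9603

Final posterior: 0.9603


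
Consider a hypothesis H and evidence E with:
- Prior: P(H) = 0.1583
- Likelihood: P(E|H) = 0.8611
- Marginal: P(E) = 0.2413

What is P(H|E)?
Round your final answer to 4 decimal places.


Using Bayes' theorem:

P(H|E) = P(E|H) × P(H) / P(E)
       = 0.8611 × 0.1583 / 0.2413
       = 0.13631213 / 0.2413
       = 0.5649

The evidence strengthens our belief in H.
Prior: 0.1583 → Posterior: 0.5649


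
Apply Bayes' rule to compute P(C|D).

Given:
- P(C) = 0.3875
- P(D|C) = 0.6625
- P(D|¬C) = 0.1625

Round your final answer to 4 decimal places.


Bayes' theorem: P(C|D) = P(D|C) × P(C) / P(D)

Step 1: Calculate P(D) using law of total probability
P(D) = P(D|C)P(C) + P(D|¬C)P(¬C)
     = 0.6625 × 0.3875 + 0.1625 × 0.6125
     = 0.25671875 + 0.09953125
     = 0.35625000

Step 2: Apply Bayes' theorem
P(C|D) = P(D|C) × P(C) / P(D)
       = 0.25671875 / 0.35625000
       = 0.7206


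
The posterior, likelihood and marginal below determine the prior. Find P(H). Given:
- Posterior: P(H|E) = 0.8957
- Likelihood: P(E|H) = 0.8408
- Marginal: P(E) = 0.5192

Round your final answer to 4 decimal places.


From Bayes' theorem: P(H|E) = P(E|H) × P(H) / P(E)

Rearranging for P(H):
P(H) = P(H|E) × P(E) / P(E|H)
     = 0.8957 × 0.5192 / 0.8408
     = 0.46504744 / 0.8408
     = 0.5531


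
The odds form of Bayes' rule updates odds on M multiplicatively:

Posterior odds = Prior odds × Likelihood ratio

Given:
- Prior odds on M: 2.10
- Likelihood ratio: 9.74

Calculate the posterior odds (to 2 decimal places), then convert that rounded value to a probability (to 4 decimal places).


Step 1: Calculate posterior odds
Posterior odds = Prior odds × LR
               = 2.10 × 9.74
               = 20.45

Step 2: Convert to probability
P(M|E) = Posterior odds / (1 + Posterior odds)
       = 20.45 / (1 + 20.45)
       = 20.45 / 21.45
       = 0.9534

The evidence increased P(M) from 0.6774 to 0.9534.


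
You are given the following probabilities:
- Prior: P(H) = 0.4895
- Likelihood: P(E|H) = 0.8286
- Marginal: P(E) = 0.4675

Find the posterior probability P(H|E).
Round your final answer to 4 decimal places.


Using Bayes' theorem:

P(H|E) = P(E|H) × P(H) / P(E)
       = 0.8286 × 0.4895 / 0.4675
       = 0.40559970 / 0.4675
       = 0.8676

The evidence strengthens our belief in H.
Prior: 0.4895 → Posterior: 0.8676


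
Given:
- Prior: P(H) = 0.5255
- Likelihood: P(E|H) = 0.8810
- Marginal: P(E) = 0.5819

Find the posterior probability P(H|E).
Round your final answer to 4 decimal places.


Using Bayes' theorem:

P(H|E) = P(E|H) × P(H) / P(E)
       = 0.8810 × 0.5255 / 0.5819
       = 0.46296550 / 0.5819
       = 0.7956

The evidence strengthens our belief in H.
Prior: 0.5255 → Posterior: 0.7956


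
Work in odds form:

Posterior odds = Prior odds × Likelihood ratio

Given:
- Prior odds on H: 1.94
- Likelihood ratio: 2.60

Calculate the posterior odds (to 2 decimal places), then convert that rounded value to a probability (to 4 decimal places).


Step 1: Calculate posterior odds
Posterior odds = Prior odds × LR
               = 1.94 × 2.60
               = 5.04

Step 2: Convert to probability
P(H|E) = Posterior odds / (1 + Posterior odds)
       = 5.04 / (1 + 5.04)
       = 5.04 / 6.04
       = 0.8344

The evidence increased P(H) from 0.6599 to 0.8344.


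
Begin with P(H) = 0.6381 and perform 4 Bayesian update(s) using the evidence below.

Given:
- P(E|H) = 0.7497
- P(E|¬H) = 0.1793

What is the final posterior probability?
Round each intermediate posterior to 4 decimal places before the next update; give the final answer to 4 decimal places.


Sequential Bayesian updating:

Initial prior: P(H) = 0.6381

Update 1:
  P(E) = 0.7497 × 0.6381 + 0.1793 × 0.3619 = 0.47838357 + 0.06488867 = 0.54327224
  P(H|E) = 0.47838357 / 0.54327224 = 0.8806

Update 2:
  P(E) = 0.7497 × 0.8806 + 0.1793 × 0.1194 = 0.66018582 + 0.02140842 = 0.68159424
  P(H|E) = 0.66018582 / 0.68159424 = 0.9686

Update 3:
  P(E) = 0.7497 × 0.9686 + 0.1793 × 0.0314 = 0.72615942 + 0.00563002 = 0.73178944
  P(H|E) = 0.72615942 / 0.73178944 = 0.9923

Update 4:
  P(E) = 0.7497 × 0.9923 + 0.1793 × 0.0077 = 0.74392731 + 0.00138061 = 0.74530792
  P(H|E) = 0.74392731 / 0.74530792 = 0.9981

Final posterior: 0.9981


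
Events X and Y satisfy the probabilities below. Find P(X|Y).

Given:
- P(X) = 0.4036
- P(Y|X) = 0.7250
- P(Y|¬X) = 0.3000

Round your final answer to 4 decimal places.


Bayes' theorem: P(X|Y) = P(Y|X) × P(X) / P(Y)

Step 1: Calculate P(Y) using law of total probability
P(Y) = P(Y|X)P(X) + P(Y|¬X)P(¬X)
     = 0.7250 × 0.4036 + 0.3000 × 0.5964
     = 0.29261000 + 0.17892000
     = 0.47153000

Step 2: Apply Bayes' theorem
P(X|Y) = P(Y|X) × P(X) / P(Y)
       = 0.29261000 / 0.47153000
       = 0.6206


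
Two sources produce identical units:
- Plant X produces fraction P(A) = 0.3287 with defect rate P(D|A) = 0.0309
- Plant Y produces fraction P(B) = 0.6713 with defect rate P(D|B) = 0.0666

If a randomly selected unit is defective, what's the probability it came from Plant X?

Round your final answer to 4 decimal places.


Let A = from Plant X, D = defective

Given:
- P(A) = 0.3287, P(B) = 0.6713
- P(D|A) = 0.0309, P(D|B) = 0.0666

Step 1: Find P(D)
P(D) = P(D|A)P(A) + P(D|B)P(B)
     = 0.0309 × 0.3287 + 0.0666 × 0.6713
     = 0.01015683 + 0.04470858
     = 0.05486541

Step 2: Apply Bayes' theorem
P(A|D) = P(D|A)P(A) / P(D)
       = 0.01015683 / 0.05486541
       = 0.1851


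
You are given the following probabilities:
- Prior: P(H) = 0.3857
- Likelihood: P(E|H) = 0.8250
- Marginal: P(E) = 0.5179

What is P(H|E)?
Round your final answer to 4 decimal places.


Using Bayes' theorem:

P(H|E) = P(E|H) × P(H) / P(E)
       = 0.8250 × 0.3857 / 0.5179
       = 0.31820250 / 0.5179
       = 0.6144

The evidence strengthens our belief in H.
Prior: 0.3857 → Posterior: 0.6144


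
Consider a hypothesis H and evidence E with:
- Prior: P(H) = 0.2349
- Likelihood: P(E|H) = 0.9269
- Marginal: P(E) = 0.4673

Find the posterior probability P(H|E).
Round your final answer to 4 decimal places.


Using Bayes' theorem:

P(H|E) = P(E|H) × P(H) / P(E)
       = 0.9269 × 0.2349 / 0.4673
       = 0.21772881 / 0.4673
       = 0.4659

The evidence strengthens our belief in H.
Prior: 0.2349 → Posterior: 0.4659


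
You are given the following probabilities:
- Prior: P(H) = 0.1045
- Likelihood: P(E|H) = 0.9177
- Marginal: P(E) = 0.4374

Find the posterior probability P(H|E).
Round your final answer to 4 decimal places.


Using Bayes' theorem:

P(H|E) = P(E|H) × P(H) / P(E)
       = 0.9177 × 0.1045 / 0.4374
       = 0.09589965 / 0.4374
       = 0.2192

The evidence strengthens our belief in H.
Prior: 0.1045 → Posterior: 0.2192


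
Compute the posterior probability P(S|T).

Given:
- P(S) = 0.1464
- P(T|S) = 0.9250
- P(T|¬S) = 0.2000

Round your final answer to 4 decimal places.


Bayes' theorem: P(S|T) = P(T|S) × P(S) / P(T)

Step 1: Calculate P(T) using law of total probability
P(T) = P(T|S)P(S) + P(T|¬S)P(¬S)
     = 0.9250 × 0.1464 + 0.2000 × 0.8536
     = 0.13542000 + 0.17072000
     = 0.30614000

Step 2: Apply Bayes' theorem
P(S|T) = P(T|S) × P(S) / P(T)
       = 0.13542000 / 0.30614000
       = 0.4423


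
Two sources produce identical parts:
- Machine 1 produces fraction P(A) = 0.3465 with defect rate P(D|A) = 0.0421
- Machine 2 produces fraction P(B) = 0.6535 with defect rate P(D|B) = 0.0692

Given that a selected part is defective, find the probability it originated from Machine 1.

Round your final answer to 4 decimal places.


Let A = from Machine 1, D = defective

Given:
- P(A) = 0.3465, P(B) = 0.6535
- P(D|A) = 0.0421, P(D|B) = 0.0692

Step 1: Find P(D)
P(D) = P(D|A)P(A) + P(D|B)P(B)
     = 0.0421 × 0.3465 + 0.0692 × 0.6535
     = 0.01458765 + 0.04522220
     = 0.05980985

Step 2: Apply Bayes' theorem
P(A|D) = P(D|A)P(A) / P(D)
       = 0.01458765 / 0.05980985
       = 0.2439


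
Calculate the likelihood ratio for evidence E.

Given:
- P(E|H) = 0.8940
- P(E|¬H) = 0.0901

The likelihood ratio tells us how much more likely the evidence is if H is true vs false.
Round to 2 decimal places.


Likelihood Ratio (LR) = P(E|H) / P(E|¬H)

LR = 0.8940 / 0.0901
   = 9.92

The evidence is 9.92 times more likely if H is true than if H is false.
Because LR exceeds 1, E is evidence for H.


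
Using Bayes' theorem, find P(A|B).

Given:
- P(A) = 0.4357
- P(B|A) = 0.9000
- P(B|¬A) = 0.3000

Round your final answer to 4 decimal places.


Bayes' theorem: P(A|B) = P(B|A) × P(A) / P(B)

Step 1: Calculate P(B) using law of total probability
P(B) = P(B|A)P(A) + P(B|¬A)P(¬A)
     = 0.9000 × 0.4357 + 0.3000 × 0.5643
     = 0.39213000 + 0.16929000
     = 0.56142000

Step 2: Apply Bayes' theorem
P(A|B) = P(B|A) × P(A) / P(B)
       = 0.39213000 / 0.56142000
       = 0.6985


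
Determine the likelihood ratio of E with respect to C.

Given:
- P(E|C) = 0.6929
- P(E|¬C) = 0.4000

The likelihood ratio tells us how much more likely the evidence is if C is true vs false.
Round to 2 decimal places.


Likelihood Ratio (LR) = P(E|C) / P(E|¬C)

LR = 0.6929 / 0.4000
   = 1.73

The evidence is 1.73 times more likely if C is true than if C is false.
Since LR > 1, the evidence supports C over ¬C.


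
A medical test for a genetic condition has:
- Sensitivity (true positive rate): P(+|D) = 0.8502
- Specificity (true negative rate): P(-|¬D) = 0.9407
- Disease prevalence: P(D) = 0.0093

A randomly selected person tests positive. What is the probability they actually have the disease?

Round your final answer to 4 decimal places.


Let D = has disease, + = positive test

Given:
- P(D) = 0.0093 (prevalence)
- P(+|D) = 0.8502 (sensitivity)
- P(-|¬D) = 0.9407 (specificity)
- P(+|¬D) = 0.0593 (false positive rate = 1 - specificity)

Step 1: Find P(+)
P(+) = P(+|D)P(D) + P(+|¬D)P(¬D)
     = 0.8502 × 0.0093 + 0.0593 × 0.9907
     = 0.00790686 + 0.05874851
     = 0.06665537

Step 2: Apply Bayes' theorem for P(D|+)
P(D|+) = P(+|D)P(D) / P(+)
       = 0.00790686 / 0.06665537
       = 0.1186


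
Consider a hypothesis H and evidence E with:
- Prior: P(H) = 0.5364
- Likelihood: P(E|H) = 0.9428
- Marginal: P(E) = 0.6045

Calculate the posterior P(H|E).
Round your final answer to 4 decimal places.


Using Bayes' theorem:

P(H|E) = P(E|H) × P(H) / P(E)
       = 0.9428 × 0.5364 / 0.6045
       = 0.50571792 / 0.6045
       = 0.8366

The evidence strengthens our belief in H.
Prior: 0.5364 → Posterior: 0.8366


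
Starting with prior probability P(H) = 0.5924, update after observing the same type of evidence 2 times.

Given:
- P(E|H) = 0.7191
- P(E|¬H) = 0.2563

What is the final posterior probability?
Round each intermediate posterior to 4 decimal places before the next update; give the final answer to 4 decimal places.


Sequential Bayesian updating:

Initial prior: P(H) = 0.5924

Update 1:
  P(E) = 0.7191 × 0.5924 + 0.2563 × 0.4076 = 0.42599484 + 0.10446788 = 0.53046272
  P(H|E) = 0.42599484 / 0.53046272 = 0.8031

Update 2:
  P(E) = 0.7191 × 0.8031 + 0.2563 × 0.1969 = 0.57750921 + 0.05046547 = 0.62797468
  P(H|E) = 0.57750921 / 0.62797468 = 0.9196

Final posterior: 0.9196


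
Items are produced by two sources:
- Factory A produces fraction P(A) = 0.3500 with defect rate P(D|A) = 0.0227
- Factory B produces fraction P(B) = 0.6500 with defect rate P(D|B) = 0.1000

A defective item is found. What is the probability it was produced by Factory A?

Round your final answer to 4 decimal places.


Let A = from Factory A, D = defective

Given:
- P(A) = 0.3500, P(B) = 0.6500
- P(D|A) = 0.0227, P(D|B) = 0.1000

Step 1: Find P(D)
P(D) = P(D|A)P(A) + P(D|B)P(B)
     = 0.0227 × 0.3500 + 0.1000 × 0.6500
     = 0.00794500 + 0.06500000
     = 0.07294500

Step 2: Apply Bayes' theorem
P(A|D) = P(D|A)P(A) / P(D)
       = 0.00794500 / 0.07294500
       = 0.1089


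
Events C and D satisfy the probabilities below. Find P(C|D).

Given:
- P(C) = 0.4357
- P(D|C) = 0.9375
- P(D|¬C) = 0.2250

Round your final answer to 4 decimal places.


Bayes' theorem: P(C|D) = P(D|C) × P(C) / P(D)

Step 1: Calculate P(D) using law of total probability
P(D) = P(D|C)P(C) + P(D|¬C)P(¬C)
     = 0.9375 × 0.4357 + 0.2250 × 0.5643
     = 0.40846875 + 0.12696750
     = 0.53543625

Step 2: Apply Bayes' theorem
P(C|D) = P(D|C) × P(C) / P(D)
       = 0.40846875 / 0.53543625
       = 0.7629


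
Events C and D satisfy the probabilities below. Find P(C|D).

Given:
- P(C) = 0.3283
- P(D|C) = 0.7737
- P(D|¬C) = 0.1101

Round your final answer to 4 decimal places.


Bayes' theorem: P(C|D) = P(D|C) × P(C) / P(D)

Step 1: Calculate P(D) using law of total probability
P(D) = P(D|C)P(C) + P(D|¬C)P(¬C)
     = 0.7737 × 0.3283 + 0.1101 × 0.6717
     = 0.25400571 + 0.07395417
     = 0.32795988

Step 2: Apply Bayes' theorem
P(C|D) = P(D|C) × P(C) / P(D)
       = 0.25400571 / 0.32795988
       = 0.7745


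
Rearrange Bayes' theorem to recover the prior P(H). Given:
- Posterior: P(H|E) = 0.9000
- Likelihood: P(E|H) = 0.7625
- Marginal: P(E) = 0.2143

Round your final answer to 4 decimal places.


From Bayes' theorem: P(H|E) = P(E|H) × P(H) / P(E)

Rearranging for P(H):
P(H) = P(H|E) × P(E) / P(E|H)
     = 0.9000 × 0.2143 / 0.7625
     = 0.19287000 / 0.7625
     = 0.2529


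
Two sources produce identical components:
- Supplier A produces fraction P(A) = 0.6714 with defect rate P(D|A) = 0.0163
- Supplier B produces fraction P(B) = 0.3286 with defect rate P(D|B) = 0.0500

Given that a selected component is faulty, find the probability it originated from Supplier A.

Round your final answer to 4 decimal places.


Let A = from Supplier A, D = faulty

Given:
- P(A) = 0.6714, P(B) = 0.3286
- P(D|A) = 0.0163, P(D|B) = 0.0500

Step 1: Find P(D)
P(D) = P(D|A)P(A) + P(D|B)P(B)
     = 0.0163 × 0.6714 + 0.0500 × 0.3286
     = 0.01094382 + 0.01643000
     = 0.02737382

Step 2: Apply Bayes' theorem
P(A|D) = P(D|A)P(A) / P(D)
       = 0.01094382 / 0.02737382
       = 0.3998


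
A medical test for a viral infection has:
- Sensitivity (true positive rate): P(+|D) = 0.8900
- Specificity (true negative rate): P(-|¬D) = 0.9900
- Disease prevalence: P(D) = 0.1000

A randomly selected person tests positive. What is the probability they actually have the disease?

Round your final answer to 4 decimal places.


Let D = has disease, + = positive test

Given:
- P(D) = 0.1000 (prevalence)
- P(+|D) = 0.8900 (sensitivity)
- P(-|¬D) = 0.9900 (specificity)
- P(+|¬D) = 0.0100 (false positive rate = 1 - specificity)

Step 1: Find P(+)
P(+) = P(+|D)P(D) + P(+|¬D)P(¬D)
     = 0.8900 × 0.1000 + 0.0100 × 0.9000
     = 0.08900000 + 0.00900000
     = 0.09800000

Step 2: Apply Bayes' theorem for P(D|+)
P(D|+) = P(+|D)P(D) / P(+)
       = 0.08900000 / 0.09800000
       = 0.9082


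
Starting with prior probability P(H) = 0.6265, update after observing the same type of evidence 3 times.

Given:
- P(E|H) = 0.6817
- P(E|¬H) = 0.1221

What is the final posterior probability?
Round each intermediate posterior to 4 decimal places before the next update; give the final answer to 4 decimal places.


Sequential Bayesian updating:

Initial prior: P(H) = 0.6265

Update 1:
  P(E) = 0.6817 × 0.6265 + 0.1221 × 0.3735 = 0.42708505 + 0.04560435 = 0.47268940
  P(H|E) = 0.42708505 / 0.47268940 = 0.9035

Update 2:
  P(E) = 0.6817 × 0.9035 + 0.1221 × 0.0965 = 0.61591595 + 0.01178265 = 0.62769860
  P(H|E) = 0.61591595 / 0.62769860 = 0.9812

Update 3:
  P(E) = 0.6817 × 0.9812 + 0.1221 × 0.0188 = 0.66888404 + 0.00229548 = 0.67117952
  P(H|E) = 0.66888404 / 0.67117952 = 0.9966

Final posterior: 0.9966


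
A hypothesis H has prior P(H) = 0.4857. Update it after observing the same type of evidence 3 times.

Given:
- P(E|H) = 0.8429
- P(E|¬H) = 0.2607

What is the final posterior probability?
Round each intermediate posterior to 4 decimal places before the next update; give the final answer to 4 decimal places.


Sequential Bayesian updating:

Initial prior: P(H) = 0.4857

Update 1:
  P(E) = 0.8429 × 0.4857 + 0.2607 × 0.5143 = 0.40939653 + 0.13407801 = 0.54347454
  P(H|E) = 0.40939653 / 0.54347454 = 0.7533

Update 2:
  P(E) = 0.8429 × 0.7533 + 0.2607 × 0.2467 = 0.63495657 + 0.06431469 = 0.69927126
  P(H|E) = 0.63495657 / 0.69927126 = 0.9080

Update 3:
  P(E) = 0.8429 × 0.9080 + 0.2607 × 0.0920 = 0.76535320 + 0.02398440 = 0.78933760
  P(H|E) = 0.76535320 / 0.78933760 = 0.9696

Final posterior: 0.9696


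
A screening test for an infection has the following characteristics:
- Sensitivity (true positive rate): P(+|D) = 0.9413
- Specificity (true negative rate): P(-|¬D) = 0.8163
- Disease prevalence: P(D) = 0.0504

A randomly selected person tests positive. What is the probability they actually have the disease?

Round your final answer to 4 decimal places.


Let D = has disease, + = positive test

Given:
- P(D) = 0.0504 (prevalence)
- P(+|D) = 0.9413 (sensitivity)
- P(-|¬D) = 0.8163 (specificity)
- P(+|¬D) = 0.1837 (false positive rate = 1 - specificity)

Step 1: Find P(+)
P(+) = P(+|D)P(D) + P(+|¬D)P(¬D)
     = 0.9413 × 0.0504 + 0.1837 × 0.9496
     = 0.04744152 + 0.17444152
     = 0.22188304

Step 2: Apply Bayes' theorem for P(D|+)
P(D|+) = P(+|D)P(D) / P(+)
       = 0.04744152 / 0.22188304
       = 0.2138


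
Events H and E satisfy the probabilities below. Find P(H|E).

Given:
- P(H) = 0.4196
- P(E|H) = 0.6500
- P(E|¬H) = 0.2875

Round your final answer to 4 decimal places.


Bayes' theorem: P(H|E) = P(E|H) × P(H) / P(E)

Step 1: Calculate P(E) using law of total probability
P(E) = P(E|H)P(H) + P(E|¬H)P(¬H)
     = 0.6500 × 0.4196 + 0.2875 × 0.5804
     = 0.27274000 + 0.16686500
     = 0.43960500

Step 2: Apply Bayes' theorem
P(H|E) = P(E|H) × P(H) / P(E)
       = 0.27274000 / 0.43960500
       = 0.6204


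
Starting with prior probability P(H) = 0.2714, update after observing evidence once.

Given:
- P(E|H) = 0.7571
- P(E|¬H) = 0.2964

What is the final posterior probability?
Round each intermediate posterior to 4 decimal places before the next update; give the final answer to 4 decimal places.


Sequential Bayesian updating:

Initial prior: P(H) = 0.2714

Update 1:
  P(E) = 0.7571 × 0.2714 + 0.2964 × 0.7286 = 0.20547694 + 0.21595704 = 0.42143398
  P(H|E) = 0.20547694 / 0.42143398 = 0.4876

Final posterior: 0.4876


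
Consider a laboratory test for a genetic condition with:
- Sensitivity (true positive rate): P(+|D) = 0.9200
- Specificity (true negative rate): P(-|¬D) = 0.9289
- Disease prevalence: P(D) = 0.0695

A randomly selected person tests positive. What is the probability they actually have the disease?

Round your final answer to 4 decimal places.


Let D = has disease, + = positive test

Given:
- P(D) = 0.0695 (prevalence)
- P(+|D) = 0.9200 (sensitivity)
- P(-|¬D) = 0.9289 (specificity)
- P(+|¬D) = 0.0711 (false positive rate = 1 - specificity)

Step 1: Find P(+)
P(+) = P(+|D)P(D) + P(+|¬D)P(¬D)
     = 0.9200 × 0.0695 + 0.0711 × 0.9305
     = 0.06394000 + 0.06615855
     = 0.13009855

Step 2: Apply Bayes' theorem for P(D|+)
P(D|+) = P(+|D)P(D) / P(+)
       = 0.06394000 / 0.13009855
       = 0.4915


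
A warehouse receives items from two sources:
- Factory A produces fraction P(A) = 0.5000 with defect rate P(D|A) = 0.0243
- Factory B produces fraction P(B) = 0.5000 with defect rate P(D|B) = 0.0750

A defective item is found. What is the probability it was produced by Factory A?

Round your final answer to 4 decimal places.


Let A = from Factory A, D = defective

Given:
- P(A) = 0.5000, P(B) = 0.5000
- P(D|A) = 0.0243, P(D|B) = 0.0750

Step 1: Find P(D)
P(D) = P(D|A)P(A) + P(D|B)P(B)
     = 0.0243 × 0.5000 + 0.0750 × 0.5000
     = 0.01215000 + 0.03750000
     = 0.04965000

Step 2: Apply Bayes' theorem
P(A|D) = P(D|A)P(A) / P(D)
       = 0.01215000 / 0.04965000
       = 0.2447


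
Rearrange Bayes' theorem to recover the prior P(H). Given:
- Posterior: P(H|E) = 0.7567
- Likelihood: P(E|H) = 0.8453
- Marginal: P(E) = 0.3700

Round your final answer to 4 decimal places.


From Bayes' theorem: P(H|E) = P(E|H) × P(H) / P(E)

Rearranging for P(H):
P(H) = P(H|E) × P(E) / P(E|H)
     = 0.7567 × 0.3700 / 0.8453
     = 0.27997900 / 0.8453
     = 0.3312


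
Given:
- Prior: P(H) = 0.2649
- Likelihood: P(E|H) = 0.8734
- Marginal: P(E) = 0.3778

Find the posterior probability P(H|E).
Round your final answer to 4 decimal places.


Using Bayes' theorem:

P(H|E) = P(E|H) × P(H) / P(E)
       = 0.8734 × 0.2649 / 0.3778
       = 0.23136366 / 0.3778
       = 0.6124

The evidence strengthens our belief in H.
Prior: 0.2649 → Posterior: 0.6124


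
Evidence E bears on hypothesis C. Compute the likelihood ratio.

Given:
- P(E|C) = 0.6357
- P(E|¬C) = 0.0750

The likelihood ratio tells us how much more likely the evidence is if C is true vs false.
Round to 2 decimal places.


Likelihood Ratio (LR) = P(E|C) / P(E|¬C)

LR = 0.6357 / 0.0750
   = 8.48

The evidence is 8.48 times more likely if C is true than if C is false.
Since LR > 1, the evidence supports C over ¬C.


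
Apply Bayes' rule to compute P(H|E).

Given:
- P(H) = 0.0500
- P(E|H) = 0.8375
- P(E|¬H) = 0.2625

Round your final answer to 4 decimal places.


Bayes' theorem: P(H|E) = P(E|H) × P(H) / P(E)

Step 1: Calculate P(E) using law of total probability
P(E) = P(E|H)P(H) + P(E|¬H)P(¬H)
     = 0.8375 × 0.0500 + 0.2625 × 0.9500
     = 0.04187500 + 0.24937500
     = 0.29125000

Step 2: Apply Bayes' theorem
P(H|E) = P(E|H) × P(H) / P(E)
       = 0.04187500 / 0.29125000
       = 0.1438


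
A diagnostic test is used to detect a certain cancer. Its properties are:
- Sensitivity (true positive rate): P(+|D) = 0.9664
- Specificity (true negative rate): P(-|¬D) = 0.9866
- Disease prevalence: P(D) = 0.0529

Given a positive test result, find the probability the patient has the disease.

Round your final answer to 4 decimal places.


Let D = has disease, + = positive test

Given:
- P(D) = 0.0529 (prevalence)
- P(+|D) = 0.9664 (sensitivity)
- P(-|¬D) = 0.9866 (specificity)
- P(+|¬D) = 0.0134 (false positive rate = 1 - specificity)

Step 1: Find P(+)
P(+) = P(+|D)P(D) + P(+|¬D)P(¬D)
     = 0.9664 × 0.0529 + 0.0134 × 0.9471
     = 0.05112256 + 0.01269114
     = 0.06381370

Step 2: Apply Bayes' theorem for P(D|+)
P(D|+) = P(+|D)P(D) / P(+)
       = 0.05112256 / 0.06381370
       = 0.8011


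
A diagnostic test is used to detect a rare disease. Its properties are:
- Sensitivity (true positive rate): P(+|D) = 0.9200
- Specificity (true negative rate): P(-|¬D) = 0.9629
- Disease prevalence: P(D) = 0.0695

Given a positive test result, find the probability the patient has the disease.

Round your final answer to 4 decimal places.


Let D = has disease, + = positive test

Given:
- P(D) = 0.0695 (prevalence)
- P(+|D) = 0.9200 (sensitivity)
- P(-|¬D) = 0.9629 (specificity)
- P(+|¬D) = 0.0371 (false positive rate = 1 - specificity)

Step 1: Find P(+)
P(+) = P(+|D)P(D) + P(+|¬D)P(¬D)
     = 0.9200 × 0.0695 + 0.0371 × 0.9305
     = 0.06394000 + 0.03452155
     = 0.09846155

Step 2: Apply Bayes' theorem for P(D|+)
P(D|+) = P(+|D)P(D) / P(+)
       = 0.06394000 / 0.09846155
       = 0.6494


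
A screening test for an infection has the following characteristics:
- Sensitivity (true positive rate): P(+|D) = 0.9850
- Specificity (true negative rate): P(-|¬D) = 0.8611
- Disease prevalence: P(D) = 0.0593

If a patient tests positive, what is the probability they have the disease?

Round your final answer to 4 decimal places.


Let D = has disease, + = positive test

Given:
- P(D) = 0.0593 (prevalence)
- P(+|D) = 0.9850 (sensitivity)
- P(-|¬D) = 0.8611 (specificity)
- P(+|¬D) = 0.1389 (false positive rate = 1 - specificity)

Step 1: Find P(+)
P(+) = P(+|D)P(D) + P(+|¬D)P(¬D)
     = 0.9850 × 0.0593 + 0.1389 × 0.9407
     = 0.05841050 + 0.13066323
     = 0.18907373

Step 2: Apply Bayes' theorem for P(D|+)
P(D|+) = P(+|D)P(D) / P(+)
       = 0.05841050 / 0.18907373
       = 0.3089


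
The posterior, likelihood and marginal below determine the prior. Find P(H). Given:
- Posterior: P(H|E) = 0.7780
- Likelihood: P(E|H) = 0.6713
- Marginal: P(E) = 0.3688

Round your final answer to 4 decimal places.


From Bayes' theorem: P(H|E) = P(E|H) × P(H) / P(E)

Rearranging for P(H):
P(H) = P(H|E) × P(E) / P(E|H)
     = 0.7780 × 0.3688 / 0.6713
     = 0.28692640 / 0.6713
     = 0.4274


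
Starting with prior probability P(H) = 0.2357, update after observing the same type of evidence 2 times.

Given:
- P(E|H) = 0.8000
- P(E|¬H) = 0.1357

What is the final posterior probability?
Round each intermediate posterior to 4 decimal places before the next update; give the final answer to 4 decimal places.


Sequential Bayesian updating:

Initial prior: P(H) = 0.2357

Update 1:
  P(E) = 0.8000 × 0.2357 + 0.1357 × 0.7643 = 0.18856000 + 0.10371551 = 0.29227551
  P(H|E) = 0.18856000 / 0.29227551 = 0.6451

Update 2:
  P(E) = 0.8000 × 0.6451 + 0.1357 × 0.3549 = 0.51608000 + 0.04815993 = 0.56423993
  P(H|E) = 0.51608000 / 0.56423993 = 0.9146

Final posterior: 0.9146


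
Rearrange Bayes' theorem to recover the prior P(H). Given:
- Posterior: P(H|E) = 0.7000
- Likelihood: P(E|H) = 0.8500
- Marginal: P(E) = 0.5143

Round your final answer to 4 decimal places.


From Bayes' theorem: P(H|E) = P(E|H) × P(H) / P(E)

Rearranging for P(H):
P(H) = P(H|E) × P(E) / P(E|H)
     = 0.7000 × 0.5143 / 0.8500
     = 0.36001000 / 0.8500
     = 0.4235


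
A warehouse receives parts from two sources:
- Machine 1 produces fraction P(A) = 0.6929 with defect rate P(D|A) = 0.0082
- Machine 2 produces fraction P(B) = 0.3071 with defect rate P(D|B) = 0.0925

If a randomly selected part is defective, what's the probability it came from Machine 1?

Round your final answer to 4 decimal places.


Let A = from Machine 1, D = defective

Given:
- P(A) = 0.6929, P(B) = 0.3071
- P(D|A) = 0.0082, P(D|B) = 0.0925

Step 1: Find P(D)
P(D) = P(D|A)P(A) + P(D|B)P(B)
     = 0.0082 × 0.6929 + 0.0925 × 0.3071
     = 0.00568178 + 0.02840675
     = 0.03408853

Step 2: Apply Bayes' theorem
P(A|D) = P(D|A)P(A) / P(D)
       = 0.00568178 / 0.03408853
       = 0.1667


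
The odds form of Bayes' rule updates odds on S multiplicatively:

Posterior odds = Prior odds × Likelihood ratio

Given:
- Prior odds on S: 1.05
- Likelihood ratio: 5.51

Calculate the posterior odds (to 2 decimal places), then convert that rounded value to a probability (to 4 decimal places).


Step 1: Calculate posterior odds
Posterior odds = Prior odds × LR
               = 1.05 × 5.51
               = 5.79

Step 2: Convert to probability
P(S|E) = Posterior odds / (1 + Posterior odds)
       = 5.79 / (1 + 5.79)
       = 5.79 / 6.79
       = 0.8527

The evidence increased P(S) from 0.5122 to 0.8527.


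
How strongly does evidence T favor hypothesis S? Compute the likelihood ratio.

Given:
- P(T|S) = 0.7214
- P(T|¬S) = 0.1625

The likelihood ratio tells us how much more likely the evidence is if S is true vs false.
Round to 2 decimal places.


Likelihood Ratio (LR) = P(T|S) / P(T|¬S)

LR = 0.7214 / 0.1625
   = 4.44

The evidence is 4.44 times more likely if S is true than if S is false.
Since LR > 1, the evidence supports S over ¬S.


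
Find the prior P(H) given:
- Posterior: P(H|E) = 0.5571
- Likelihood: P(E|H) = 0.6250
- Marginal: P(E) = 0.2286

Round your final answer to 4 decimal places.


From Bayes' theorem: P(H|E) = P(E|H) × P(H) / P(E)

Rearranging for P(H):
P(H) = P(H|E) × P(E) / P(E|H)
     = 0.5571 × 0.2286 / 0.6250
     = 0.12735306 / 0.6250
     = 0.2038


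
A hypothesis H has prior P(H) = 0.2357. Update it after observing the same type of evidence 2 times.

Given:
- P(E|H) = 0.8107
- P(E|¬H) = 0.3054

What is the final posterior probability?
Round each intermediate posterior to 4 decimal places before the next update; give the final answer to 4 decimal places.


Sequential Bayesian updating:

Initial prior: P(H) = 0.2357

Update 1:
  P(E) = 0.8107 × 0.2357 + 0.3054 × 0.7643 = 0.19108199 + 0.23341722 = 0.42449921
  P(H|E) = 0.19108199 / 0.42449921 = 0.4501

Update 2:
  P(E) = 0.8107 × 0.4501 + 0.3054 × 0.5499 = 0.36489607 + 0.16793946 = 0.53283553
  P(H|E) = 0.36489607 / 0.53283553 = 0.6848

Final posterior: 0.6848


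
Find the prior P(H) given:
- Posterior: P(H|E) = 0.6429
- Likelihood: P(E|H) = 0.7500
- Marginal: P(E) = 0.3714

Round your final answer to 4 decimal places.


From Bayes' theorem: P(H|E) = P(E|H) × P(H) / P(E)

Rearranging for P(H):
P(H) = P(H|E) × P(E) / P(E|H)
     = 0.6429 × 0.3714 / 0.7500
     = 0.23877306 / 0.7500
     = 0.3184


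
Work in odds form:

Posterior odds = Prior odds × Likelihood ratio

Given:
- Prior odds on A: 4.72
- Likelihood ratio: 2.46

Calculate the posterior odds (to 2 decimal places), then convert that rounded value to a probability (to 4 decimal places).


Step 1: Calculate posterior odds
Posterior odds = Prior odds × LR
               = 4.72 × 2.46
               = 11.61

Step 2: Convert to probability
P(A|E) = Posterior odds / (1 + Posterior odds)
       = 11.61 / (1 + 11.61)
       = 11.61 / 12.61
       = 0.9207

The evidence increased P(A) from 0.8252 to 0.9207.


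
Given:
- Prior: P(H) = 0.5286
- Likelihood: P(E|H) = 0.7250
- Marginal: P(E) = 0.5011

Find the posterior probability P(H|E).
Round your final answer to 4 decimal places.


Using Bayes' theorem:

P(H|E) = P(E|H) × P(H) / P(E)
       = 0.7250 × 0.5286 / 0.5011
       = 0.38323500 / 0.5011
       = 0.7648

The evidence strengthens our belief in H.
Prior: 0.5286 → Posterior: 0.7648


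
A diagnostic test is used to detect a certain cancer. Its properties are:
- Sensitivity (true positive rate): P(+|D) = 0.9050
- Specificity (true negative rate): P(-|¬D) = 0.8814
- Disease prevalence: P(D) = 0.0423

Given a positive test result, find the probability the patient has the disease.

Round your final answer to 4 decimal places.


Let D = has disease, + = positive test

Given:
- P(D) = 0.0423 (prevalence)
- P(+|D) = 0.9050 (sensitivity)
- P(-|¬D) = 0.8814 (specificity)
- P(+|¬D) = 0.1186 (false positive rate = 1 - specificity)

Step 1: Find P(+)
P(+) = P(+|D)P(D) + P(+|¬D)P(¬D)
     = 0.9050 × 0.0423 + 0.1186 × 0.9577
     = 0.03828150 + 0.11358322
     = 0.15186472

Step 2: Apply Bayes' theorem for P(D|+)
P(D|+) = P(+|D)P(D) / P(+)
       = 0.03828150 / 0.15186472
       = 0.2521


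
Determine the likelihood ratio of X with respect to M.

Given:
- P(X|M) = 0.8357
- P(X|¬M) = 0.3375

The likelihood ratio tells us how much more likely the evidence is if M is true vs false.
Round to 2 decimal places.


Likelihood Ratio (LR) = P(X|M) / P(X|¬M)

LR = 0.8357 / 0.3375
   = 2.48

The evidence is 2.48 times more likely if M is true than if M is false.
LR > 1, so observing X raises the odds in favor of M.


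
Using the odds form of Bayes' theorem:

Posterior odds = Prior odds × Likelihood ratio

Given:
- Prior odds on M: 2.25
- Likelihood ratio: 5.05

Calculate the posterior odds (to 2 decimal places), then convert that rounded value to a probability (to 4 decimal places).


Step 1: Calculate posterior odds
Posterior odds = Prior odds × LR
               = 2.25 × 5.05
               = 11.36

Step 2: Convert to probability
P(M|E) = Posterior odds / (1 + Posterior odds)
       = 11.36 / (1 + 11.36)
       = 11.36 / 12.36
       = 0.9191

The evidence increased P(M) from 0.6923 to 0.9191.


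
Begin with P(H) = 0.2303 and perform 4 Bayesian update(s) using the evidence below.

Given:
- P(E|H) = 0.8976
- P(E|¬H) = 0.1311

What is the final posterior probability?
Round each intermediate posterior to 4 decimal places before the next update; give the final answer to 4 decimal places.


Sequential Bayesian updating:

Initial prior: P(H) = 0.2303

Update 1:
  P(E) = 0.8976 × 0.2303 + 0.1311 × 0.7697 = 0.20671728 + 0.10090767 = 0.30762495
  P(H|E) = 0.20671728 / 0.30762495 = 0.6720

Update 2:
  P(E) = 0.8976 × 0.6720 + 0.1311 × 0.3280 = 0.60318720 + 0.04300080 = 0.64618800
  P(H|E) = 0.60318720 / 0.64618800 = 0.9335

Update 3:
  P(E) = 0.8976 × 0.9335 + 0.1311 × 0.0665 = 0.83790960 + 0.00871815 = 0.84662775
  P(H|E) = 0.83790960 / 0.84662775 = 0.9897

Update 4:
  P(E) = 0.8976 × 0.9897 + 0.1311 × 0.0103 = 0.88835472 + 0.00135033 = 0.88970505
  P(H|E) = 0.88835472 / 0.88970505 = 0.9985

Final posterior: 0.9985


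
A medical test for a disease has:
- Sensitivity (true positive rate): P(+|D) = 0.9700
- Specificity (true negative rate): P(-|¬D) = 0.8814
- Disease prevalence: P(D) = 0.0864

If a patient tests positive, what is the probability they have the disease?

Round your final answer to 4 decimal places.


Let D = has disease, + = positive test

Given:
- P(D) = 0.0864 (prevalence)
- P(+|D) = 0.9700 (sensitivity)
- P(-|¬D) = 0.8814 (specificity)
- P(+|¬D) = 0.1186 (false positive rate = 1 - specificity)

Step 1: Find P(+)
P(+) = P(+|D)P(D) + P(+|¬D)P(¬D)
     = 0.9700 × 0.0864 + 0.1186 × 0.9136
     = 0.08380800 + 0.10835296
     = 0.19216096

Step 2: Apply Bayes' theorem for P(D|+)
P(D|+) = P(+|D)P(D) / P(+)
       = 0.08380800 / 0.19216096
       = 0.4361
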